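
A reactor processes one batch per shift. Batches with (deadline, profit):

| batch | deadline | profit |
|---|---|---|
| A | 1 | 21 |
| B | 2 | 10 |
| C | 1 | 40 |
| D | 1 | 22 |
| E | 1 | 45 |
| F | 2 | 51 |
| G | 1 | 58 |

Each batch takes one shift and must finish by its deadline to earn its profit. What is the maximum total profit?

109

By profit: G(d1,58), F(d2,51), E(d1,45), C(d1,40), D(d1,22), A(d1,21), B(d2,10)
G→slot 1; F→slot 2; E skipped; C skipped; D skipped; A skipped; B skipped.
Profit = 58 + 51 = 109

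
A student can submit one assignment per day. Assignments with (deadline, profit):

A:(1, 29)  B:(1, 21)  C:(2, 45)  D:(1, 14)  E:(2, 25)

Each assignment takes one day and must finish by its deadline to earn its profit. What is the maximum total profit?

Sort by profit descending; place each in the latest free slot ≤ its deadline.
By profit: C(d2,45), A(d1,29), E(d2,25), B(d1,21), D(d1,14)
C→slot 2; A→slot 1; E skipped; B skipped; D skipped.
Profit = 29 + 45 = 74

74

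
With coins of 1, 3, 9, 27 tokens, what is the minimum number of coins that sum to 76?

Greedy: take as many of the largest coin as possible, then repeat with the remainder.
76 = 2×27 + 2×9 + 1×3 + 1×1
Total coins = 2 + 2 + 1 + 1 = 6

6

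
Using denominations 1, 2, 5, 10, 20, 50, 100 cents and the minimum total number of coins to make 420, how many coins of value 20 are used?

1

420 − 4×100→20 − 1×20→0
Count of 20: 1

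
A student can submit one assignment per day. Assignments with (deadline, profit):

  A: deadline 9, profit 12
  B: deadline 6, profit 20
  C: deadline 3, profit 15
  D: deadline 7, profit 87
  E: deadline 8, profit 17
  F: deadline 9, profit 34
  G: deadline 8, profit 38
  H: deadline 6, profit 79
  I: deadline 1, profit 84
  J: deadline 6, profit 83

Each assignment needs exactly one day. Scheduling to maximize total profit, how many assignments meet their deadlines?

9

Sort by profit descending; place each in the latest free slot ≤ its deadline.
Profit order: D=87 I=84 J=83 H=79 G=38 F=34 B=20 E=17 C=15 A=12
Assign: D→slot 7, I→slot 1, J→slot 6, H→slot 5, G→slot 8, F→slot 9, B→slot 4, E→slot 3, C→slot 2, A skipped.
Slots: [1:I] [2:C] [3:E] [4:B] [5:H] [6:J] [7:D] [8:G] [9:F]
9 of 10 scheduled.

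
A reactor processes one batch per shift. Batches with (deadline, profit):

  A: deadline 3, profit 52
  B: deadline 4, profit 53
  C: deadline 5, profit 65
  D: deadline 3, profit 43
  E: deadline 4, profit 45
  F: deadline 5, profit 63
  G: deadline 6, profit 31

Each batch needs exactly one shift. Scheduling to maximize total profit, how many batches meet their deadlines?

Profit order: C=65 F=63 B=53 A=52 E=45 D=43 G=31
Assign: C→slot 5, F→slot 4, B→slot 3, A→slot 2, E→slot 1, D skipped, G→slot 6.
Slots: [1:E] [2:A] [3:B] [4:F] [5:C] [6:G]
6 of 7 scheduled.

6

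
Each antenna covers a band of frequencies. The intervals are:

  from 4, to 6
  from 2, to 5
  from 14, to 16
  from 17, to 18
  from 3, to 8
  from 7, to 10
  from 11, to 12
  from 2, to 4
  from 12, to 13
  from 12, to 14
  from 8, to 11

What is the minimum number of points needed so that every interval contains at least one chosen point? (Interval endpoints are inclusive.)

Process intervals by earliest right end; each time one isn't hit yet, stab at its right endpoint.
Sorted: [2,4] [2,5] [4,6] [3,8] [7,10] [8,11] [11,12] [12,13] [12,14] [14,16] [17,18]
{[2,4],[2,5],[4,6],[3,8]} hit by 4; {[7,10],[8,11]} hit by 10; {[11,12],[12,13],[12,14]} hit by 12; {[14,16]} hit by 16; {[17,18]} hit by 18.
Points: 4, 10, 12, 16, 18 (5 total).

5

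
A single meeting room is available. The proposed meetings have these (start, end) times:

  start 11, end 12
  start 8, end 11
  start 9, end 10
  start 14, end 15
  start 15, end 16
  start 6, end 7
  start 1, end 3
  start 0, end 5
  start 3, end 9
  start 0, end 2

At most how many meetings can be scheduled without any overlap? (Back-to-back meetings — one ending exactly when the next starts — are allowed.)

Order by finish time; keep every interval that doesn't clash with the previous kept one.
Sorted by end: (0,2)  (1,3)  (0,5)  (6,7)  (3,9)  (9,10)  (8,11)  (11,12)  (14,15)  (15,16)
take (0,2); skip (0,5); take (6,7); skip (3,9); take (9,10); skip (8,11); take (11,12); take (14,15); take (15,16).
Selected 6 meetings.

6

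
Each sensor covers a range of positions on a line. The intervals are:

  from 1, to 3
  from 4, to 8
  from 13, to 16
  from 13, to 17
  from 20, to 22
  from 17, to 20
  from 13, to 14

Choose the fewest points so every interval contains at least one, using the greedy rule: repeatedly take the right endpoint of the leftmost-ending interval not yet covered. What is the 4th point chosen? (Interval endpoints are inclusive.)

20

Process intervals by earliest right end; each time one isn't hit yet, stab at its right endpoint.
By right end: [1,3]  [4,8]  [13,14]  [13,16]  [13,17]  [17,20]  [20,22]
[1,3] uncovered → point at 3; [4,8] uncovered → point at 8; [13,14] uncovered → point at 14; [17,20] uncovered → point at 20.
Points: 3, 8, 14, 20 (4 total).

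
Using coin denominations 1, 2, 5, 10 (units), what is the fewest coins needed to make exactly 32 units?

Use the largest denomination that fits, subtract, and repeat.
32 − 3×10→2 − 1×2→0
Total coins = 3 + 1 = 4

4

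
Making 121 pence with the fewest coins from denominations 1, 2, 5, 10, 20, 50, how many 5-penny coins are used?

0

Use the largest denomination that fits, subtract, and repeat.
121 = 2×50 + 1×20 + 1×1
Count of 5: 0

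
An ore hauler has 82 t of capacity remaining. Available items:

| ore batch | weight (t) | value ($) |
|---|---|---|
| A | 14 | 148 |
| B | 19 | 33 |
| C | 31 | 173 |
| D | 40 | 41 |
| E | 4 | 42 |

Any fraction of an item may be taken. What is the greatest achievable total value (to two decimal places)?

410.35

Sort by value per unit weight and fill in that order.
Ratios (sorted): A 10.57, E 10.50, C 5.58, B 1.74, D 1.02
take A (14 @ 148); take E (4 @ 42); take C (31 @ 173); take B (19 @ 33); take 14/40 of D → 14.35. Capacity used 82/82.
Total value = 410.35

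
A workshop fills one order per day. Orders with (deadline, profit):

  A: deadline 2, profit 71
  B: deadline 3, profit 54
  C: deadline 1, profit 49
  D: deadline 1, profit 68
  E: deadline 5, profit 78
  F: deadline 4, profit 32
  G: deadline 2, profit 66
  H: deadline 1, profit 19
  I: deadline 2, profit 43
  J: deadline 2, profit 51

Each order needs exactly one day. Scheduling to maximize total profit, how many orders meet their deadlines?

Sort by profit descending; place each in the latest free slot ≤ its deadline.
Profit order: E=78 A=71 D=68 G=66 B=54 J=51 C=49 I=43 F=32 H=19
Assign: E→slot 5, A→slot 2, D→slot 1, G skipped, B→slot 3, J skipped, C skipped, I skipped, F→slot 4, H skipped.
Slots: [1:D] [2:A] [3:B] [4:F] [5:E]
5 of 10 scheduled.

5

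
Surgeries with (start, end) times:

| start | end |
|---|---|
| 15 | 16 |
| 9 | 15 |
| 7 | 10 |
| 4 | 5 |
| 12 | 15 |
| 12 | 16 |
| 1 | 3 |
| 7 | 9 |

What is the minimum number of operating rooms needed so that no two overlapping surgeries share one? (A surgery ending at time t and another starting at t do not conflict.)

3

Events (time:±→running): 1:+→1 3:-→0 4:+→1 5:-→0 7:+→1 7:+→2 9:-→1 9:+→2 10:-→1 12:+→2 12:+→3 … peak 3.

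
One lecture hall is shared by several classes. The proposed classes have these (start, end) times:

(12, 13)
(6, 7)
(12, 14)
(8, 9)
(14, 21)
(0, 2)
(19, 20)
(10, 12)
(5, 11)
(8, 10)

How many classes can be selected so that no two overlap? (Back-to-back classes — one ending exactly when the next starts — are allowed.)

6

Sort by end time and greedily take each interval whose start is ≥ the last chosen end.
Sorted by end: (0,2)  (6,7)  (8,9)  (8,10)  (5,11)  (10,12)  (12,13)  (12,14)  (19,20)  (14,21)
take (0,2); take (6,7); take (8,9); skip (8,10); take (10,12); take (12,13); skip (12,14); take (19,20); skip (14,21).
Selected 6 classes.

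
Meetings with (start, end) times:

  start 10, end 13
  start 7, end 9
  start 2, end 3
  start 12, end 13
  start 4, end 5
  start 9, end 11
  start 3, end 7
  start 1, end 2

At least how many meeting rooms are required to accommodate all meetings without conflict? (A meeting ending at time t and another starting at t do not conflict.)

2

Events (time:±→running): 1:+→1 2:-→0 2:+→1 3:-→0 3:+→1 4:+→2 … peak 2.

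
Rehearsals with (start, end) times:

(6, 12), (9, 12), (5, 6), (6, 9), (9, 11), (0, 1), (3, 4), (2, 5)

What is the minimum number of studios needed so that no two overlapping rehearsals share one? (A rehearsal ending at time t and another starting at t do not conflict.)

The answer is the maximum number of intervals overlapping at any instant.
Events (time:±→running): 0:+→1 1:-→0 2:+→1 3:+→2 4:-→1 5:-→0 5:+→1 6:-→0 6:+→1 6:+→2 9:-→1 9:+→2 9:+→3 … peak 3.

3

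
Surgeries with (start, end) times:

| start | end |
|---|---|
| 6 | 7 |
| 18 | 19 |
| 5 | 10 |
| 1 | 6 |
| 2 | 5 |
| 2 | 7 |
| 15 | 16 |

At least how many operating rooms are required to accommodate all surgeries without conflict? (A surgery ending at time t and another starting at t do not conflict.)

The answer is the maximum number of intervals overlapping at any instant.
Events (time:±→running): 1:+→1 2:+→2 2:+→3 … peak 3.

3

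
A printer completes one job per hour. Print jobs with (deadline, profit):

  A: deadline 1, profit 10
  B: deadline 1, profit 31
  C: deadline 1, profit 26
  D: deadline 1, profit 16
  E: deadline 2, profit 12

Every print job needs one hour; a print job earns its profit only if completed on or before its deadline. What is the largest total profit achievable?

By profit: B(d1,31), C(d1,26), D(d1,16), E(d2,12), A(d1,10)
B→slot 1; C skipped; D skipped; E→slot 2; A skipped.
Profit = 31 + 12 = 43

43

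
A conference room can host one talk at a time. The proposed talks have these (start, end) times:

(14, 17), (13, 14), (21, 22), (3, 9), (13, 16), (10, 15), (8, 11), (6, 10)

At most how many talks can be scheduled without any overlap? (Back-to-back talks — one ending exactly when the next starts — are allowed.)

Greedy by earliest finish: after sorting by end time, pick each interval compatible with the last pick.
By end time: (3,9), (6,10), (8,11), (13,14), (10,15), (13,16), (14,17), (21,22).
Pick (3,9); next start ≥ 9 → (13,14); next start ≥ 14 → (14,17); next start ≥ 17 → (21,22).
Selected 4 talks.

4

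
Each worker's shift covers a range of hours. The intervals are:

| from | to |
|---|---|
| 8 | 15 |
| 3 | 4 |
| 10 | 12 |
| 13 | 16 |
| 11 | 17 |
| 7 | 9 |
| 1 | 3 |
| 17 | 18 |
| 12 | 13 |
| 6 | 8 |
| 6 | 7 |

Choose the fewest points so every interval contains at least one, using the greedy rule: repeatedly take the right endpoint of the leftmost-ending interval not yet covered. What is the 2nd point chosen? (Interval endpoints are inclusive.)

Sort by right endpoint; whenever an interval is uncovered, place a point at its right end.
Sorted: [1,3] [3,4] [6,7] [6,8] [7,9] [10,12] [12,13] [8,15] [13,16] [11,17] [17,18]
{[1,3],[3,4]} hit by 3; {[6,7],[6,8],[7,9]} hit by 7; {[10,12],[12,13],[8,15]} hit by 12; {[13,16],[11,17]} hit by 16; {[17,18]} hit by 18.
Points: 3, 7, 12, 16, 18 (5 total).

7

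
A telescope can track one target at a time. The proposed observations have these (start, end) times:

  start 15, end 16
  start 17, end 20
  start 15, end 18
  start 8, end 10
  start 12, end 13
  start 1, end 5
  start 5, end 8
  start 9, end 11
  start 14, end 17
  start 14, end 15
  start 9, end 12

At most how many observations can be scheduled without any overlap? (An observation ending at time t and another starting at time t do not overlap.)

7

Sort by end time and greedily take each interval whose start is ≥ the last chosen end.
Sorted by end: (1,5)  (5,8)  (8,10)  (9,11)  (9,12)  (12,13)  (14,15)  (15,16)  (14,17)  (15,18)  (17,20)
take (1,5); take (5,8); take (8,10); skip (9,11); take (12,13); take (14,15); take (15,16); skip (14,17); skip (15,18); take (17,20).
Selected 7 observations.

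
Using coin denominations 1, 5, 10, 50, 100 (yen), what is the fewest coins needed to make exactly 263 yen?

Greedy: take as many of the largest coin as possible, then repeat with the remainder.
263 − 2×100→63 − 1×50→13 − 1×10→3 − 3×1→0
Total coins = 2 + 1 + 1 + 3 = 7

7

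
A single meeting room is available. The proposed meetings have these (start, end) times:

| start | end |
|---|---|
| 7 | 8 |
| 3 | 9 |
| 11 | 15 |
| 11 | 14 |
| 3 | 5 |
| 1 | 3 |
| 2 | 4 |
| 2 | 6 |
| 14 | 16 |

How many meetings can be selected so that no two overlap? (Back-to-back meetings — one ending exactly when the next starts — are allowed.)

5

Sorted by end: (1,3)  (2,4)  (3,5)  (2,6)  (7,8)  (3,9)  (11,14)  (11,15)  (14,16)
take (1,3); take (3,5); skip (2,6); take (7,8); take (11,14); take (14,16).
Selected 5 meetings.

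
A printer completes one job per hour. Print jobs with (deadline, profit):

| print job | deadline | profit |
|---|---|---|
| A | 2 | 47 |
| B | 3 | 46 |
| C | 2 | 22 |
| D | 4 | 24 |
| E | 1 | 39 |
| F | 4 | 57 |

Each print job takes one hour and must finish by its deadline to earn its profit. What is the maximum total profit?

189

Profit order: F=57 A=47 B=46 E=39 D=24 C=22
Assign: F→slot 4, A→slot 2, B→slot 3, E→slot 1, D skipped, C skipped.
Slots: [1:E] [2:A] [3:B] [4:F]
Profit = 39 + 47 + 46 + 57 = 189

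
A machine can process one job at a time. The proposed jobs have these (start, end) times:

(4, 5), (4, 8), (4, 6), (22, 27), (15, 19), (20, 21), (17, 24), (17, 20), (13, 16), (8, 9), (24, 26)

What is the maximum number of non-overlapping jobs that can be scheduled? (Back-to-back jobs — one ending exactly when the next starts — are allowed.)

Sorted by end: (4,5)  (4,6)  (4,8)  (8,9)  (13,16)  (15,19)  (17,20)  (20,21)  (17,24)  (24,26)  (22,27)
take (4,5); skip (4,8); take (8,9); take (13,16); take (17,20); take (20,21); skip (17,24); take (24,26).
Selected 6 jobs.

6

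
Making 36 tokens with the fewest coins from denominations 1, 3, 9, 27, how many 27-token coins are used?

1

36 − 1×27→9 − 1×9→0
Count of 27: 1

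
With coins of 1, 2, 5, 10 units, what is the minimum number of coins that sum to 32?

Use the largest denomination that fits, subtract, and repeat.
32 = 3×10 + 1×2
Total coins = 3 + 1 = 4

4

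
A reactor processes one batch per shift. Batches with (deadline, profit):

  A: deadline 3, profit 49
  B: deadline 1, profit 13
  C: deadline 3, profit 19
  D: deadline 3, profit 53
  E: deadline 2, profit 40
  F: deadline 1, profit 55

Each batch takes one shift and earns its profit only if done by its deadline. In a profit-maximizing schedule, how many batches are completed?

3

Profit order: F=55 D=53 A=49 E=40 C=19 B=13
Assign: F→slot 1, D→slot 3, A→slot 2, E skipped, C skipped, B skipped.
Slots: [1:F] [2:A] [3:D]
3 of 6 scheduled.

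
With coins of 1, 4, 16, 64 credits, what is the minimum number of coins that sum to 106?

Use the largest denomination that fits, subtract, and repeat.
106 − 1×64→42 − 2×16→10 − 2×4→2 − 2×1→0
Total coins = 1 + 2 + 2 + 2 = 7

7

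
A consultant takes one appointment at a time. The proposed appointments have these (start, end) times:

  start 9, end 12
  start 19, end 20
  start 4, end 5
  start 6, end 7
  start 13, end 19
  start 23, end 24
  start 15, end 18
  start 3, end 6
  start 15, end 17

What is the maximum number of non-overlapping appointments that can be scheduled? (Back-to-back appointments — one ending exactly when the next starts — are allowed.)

By end time: (4,5), (3,6), (6,7), (9,12), (15,17), (15,18), (13,19), (19,20), (23,24).
Pick (4,5); next start ≥ 5 → (6,7); next start ≥ 7 → (9,12); next start ≥ 12 → (15,17); next start ≥ 17 → (19,20); next start ≥ 20 → (23,24).
Selected 6 appointments.

6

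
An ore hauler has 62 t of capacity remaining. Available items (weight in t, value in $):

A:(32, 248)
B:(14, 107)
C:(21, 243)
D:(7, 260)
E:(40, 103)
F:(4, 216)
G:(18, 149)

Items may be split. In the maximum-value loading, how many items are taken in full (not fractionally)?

4

Greedy by value/weight ratio, highest first.
Ratios (sorted): F 54.00, D 37.14, C 11.57, G 8.28, A 7.75, B 7.64, E 2.58
take F (4 @ 216); take D (7 @ 260); take C (21 @ 243); take G (18 @ 149); take 12/32 of A → 93.00. Capacity used 62/62.
4 item(s) taken whole; one partial (take 12/32 of A).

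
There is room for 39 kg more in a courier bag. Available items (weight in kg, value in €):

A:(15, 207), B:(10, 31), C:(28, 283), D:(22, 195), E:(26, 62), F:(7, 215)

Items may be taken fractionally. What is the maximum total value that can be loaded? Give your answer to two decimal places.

593.82

Order: F (215/7=30.71) > A (207/15=13.80) > C (283/28=10.11) > D (195/22=8.86) > B (31/10=3.10) > E (62/26=2.38)
Fill: take F (7 @ 215) → take A (15 @ 207) → take 17/28 of C → 171.82; 39/39 used.
Total value = 593.82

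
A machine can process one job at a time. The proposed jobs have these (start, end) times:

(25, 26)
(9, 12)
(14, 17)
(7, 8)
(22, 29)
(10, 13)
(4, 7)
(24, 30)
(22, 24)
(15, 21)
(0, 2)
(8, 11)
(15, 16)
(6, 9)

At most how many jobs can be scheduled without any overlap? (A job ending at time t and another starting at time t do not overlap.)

7

By end time: (0,2), (4,7), (7,8), (6,9), (8,11), (9,12), (10,13), (15,16), (14,17), (15,21), (22,24), (25,26), (22,29), (24,30).
Pick (0,2); next start ≥ 2 → (4,7); next start ≥ 7 → (7,8); next start ≥ 8 → (8,11); next start ≥ 11 → (15,16); next start ≥ 16 → (22,24); next start ≥ 24 → (25,26).
Selected 7 jobs.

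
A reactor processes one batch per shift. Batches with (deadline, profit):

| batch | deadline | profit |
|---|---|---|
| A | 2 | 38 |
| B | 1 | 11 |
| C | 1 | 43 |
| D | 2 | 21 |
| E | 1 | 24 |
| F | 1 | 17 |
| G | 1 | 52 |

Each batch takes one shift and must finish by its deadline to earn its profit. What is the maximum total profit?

90

By profit: G(d1,52), C(d1,43), A(d2,38), E(d1,24), D(d2,21), F(d1,17), B(d1,11)
G→slot 1; C skipped; A→slot 2; E skipped; D skipped; F skipped; B skipped.
Profit = 52 + 38 = 90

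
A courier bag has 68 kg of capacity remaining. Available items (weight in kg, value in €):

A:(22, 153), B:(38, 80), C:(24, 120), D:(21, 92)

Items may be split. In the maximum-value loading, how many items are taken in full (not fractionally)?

3

Sort by value per unit weight and fill in that order.
Order: A (153/22=6.95) > C (120/24=5.00) > D (92/21=4.38) > B (80/38=2.11)
Fill: take A (22 @ 153) → take C (24 @ 120) → take D (21 @ 92) → take 1/38 of B → 2.11; 68/68 used.
3 item(s) taken whole; one partial (take 1/38 of B).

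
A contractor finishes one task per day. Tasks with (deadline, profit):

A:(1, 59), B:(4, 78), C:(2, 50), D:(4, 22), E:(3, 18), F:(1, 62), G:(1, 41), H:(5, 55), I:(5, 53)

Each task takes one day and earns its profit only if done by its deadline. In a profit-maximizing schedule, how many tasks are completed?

Profit order: B=78 F=62 A=59 H=55 I=53 C=50 G=41 D=22 E=18
Assign: B→slot 4, F→slot 1, A skipped, H→slot 5, I→slot 3, C→slot 2, G skipped, D skipped, E skipped.
Slots: [1:F] [2:C] [3:I] [4:B] [5:H]
5 of 9 scheduled.

5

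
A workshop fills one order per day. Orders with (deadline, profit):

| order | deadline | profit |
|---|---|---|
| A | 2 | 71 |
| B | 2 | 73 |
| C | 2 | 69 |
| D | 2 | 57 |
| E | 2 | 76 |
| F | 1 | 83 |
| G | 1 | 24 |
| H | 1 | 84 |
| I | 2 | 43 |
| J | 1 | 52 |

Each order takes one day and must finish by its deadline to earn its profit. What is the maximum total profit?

Sort by profit descending; place each in the latest free slot ≤ its deadline.
By profit: H(d1,84), F(d1,83), E(d2,76), B(d2,73), A(d2,71), C(d2,69), D(d2,57), J(d1,52), I(d2,43), G(d1,24)
H→slot 1; F skipped; E→slot 2; B skipped; A skipped; C skipped; D skipped; J skipped; I skipped; G skipped.
Profit = 84 + 76 = 160

160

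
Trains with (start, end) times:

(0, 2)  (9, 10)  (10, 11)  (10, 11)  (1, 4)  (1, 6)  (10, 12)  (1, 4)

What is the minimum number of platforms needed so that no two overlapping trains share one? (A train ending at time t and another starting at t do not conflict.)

4

starts: [0, 1, 1, 1, 9, 10, 10, 10]
ends:   [2, 4, 4, 6, 10, 11, 11, 12]
s0→1 s1→2 s1→3 s1→4  — peak 4.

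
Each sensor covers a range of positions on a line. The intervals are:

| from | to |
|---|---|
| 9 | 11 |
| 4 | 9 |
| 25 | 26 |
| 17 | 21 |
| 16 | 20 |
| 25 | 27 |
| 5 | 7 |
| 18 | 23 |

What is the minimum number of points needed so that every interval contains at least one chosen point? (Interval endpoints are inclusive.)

Process intervals by earliest right end; each time one isn't hit yet, stab at its right endpoint.
By right end: [5,7]  [4,9]  [9,11]  [16,20]  [17,21]  [18,23]  [25,26]  [25,27]
[5,7] uncovered → point at 7; [9,11] uncovered → point at 11; [16,20] uncovered → point at 20; [25,26] uncovered → point at 26.
Points: 7, 11, 20, 26 (4 total).

4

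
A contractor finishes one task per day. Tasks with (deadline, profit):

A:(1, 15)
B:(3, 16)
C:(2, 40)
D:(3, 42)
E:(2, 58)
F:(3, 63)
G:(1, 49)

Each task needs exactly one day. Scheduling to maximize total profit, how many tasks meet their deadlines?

3

Take jobs in profit order; each goes to the latest open slot no later than its deadline.
By profit: F(d3,63), E(d2,58), G(d1,49), D(d3,42), C(d2,40), B(d3,16), A(d1,15)
F→slot 3; E→slot 2; G→slot 1; D skipped; C skipped; B skipped; A skipped.
3 of 7 scheduled.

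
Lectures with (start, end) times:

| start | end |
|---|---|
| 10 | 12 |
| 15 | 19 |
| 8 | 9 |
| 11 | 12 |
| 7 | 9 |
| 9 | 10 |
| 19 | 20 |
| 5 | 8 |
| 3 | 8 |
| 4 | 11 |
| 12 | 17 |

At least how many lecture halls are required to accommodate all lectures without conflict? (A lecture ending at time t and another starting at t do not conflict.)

Events (time:±→running): 3:+→1 4:+→2 5:+→3 7:+→4 … peak 4.

4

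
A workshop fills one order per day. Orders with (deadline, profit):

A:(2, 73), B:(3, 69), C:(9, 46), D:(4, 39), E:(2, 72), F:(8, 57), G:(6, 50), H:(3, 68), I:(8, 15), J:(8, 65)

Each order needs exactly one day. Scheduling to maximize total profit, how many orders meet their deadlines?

By profit: A(d2,73), E(d2,72), B(d3,69), H(d3,68), J(d8,65), F(d8,57), G(d6,50), C(d9,46), D(d4,39), I(d8,15)
A→slot 2; E→slot 1; B→slot 3; H skipped; J→slot 8; F→slot 7; G→slot 6; C→slot 9; D→slot 4; I→slot 5.
9 of 10 scheduled.

9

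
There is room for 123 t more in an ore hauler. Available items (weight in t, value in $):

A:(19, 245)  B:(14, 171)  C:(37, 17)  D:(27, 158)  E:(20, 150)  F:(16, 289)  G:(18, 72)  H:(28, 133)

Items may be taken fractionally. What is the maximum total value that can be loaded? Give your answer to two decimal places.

Ratios (sorted): F 18.06, A 12.89, B 12.21, E 7.50, D 5.85, H 4.75, G 4.00, C 0.46
take F (16 @ 289); take A (19 @ 245); take B (14 @ 171); take E (20 @ 150); take D (27 @ 158); take 27/28 of H → 128.25. Capacity used 123/123.
Total value = 1141.25

1141.25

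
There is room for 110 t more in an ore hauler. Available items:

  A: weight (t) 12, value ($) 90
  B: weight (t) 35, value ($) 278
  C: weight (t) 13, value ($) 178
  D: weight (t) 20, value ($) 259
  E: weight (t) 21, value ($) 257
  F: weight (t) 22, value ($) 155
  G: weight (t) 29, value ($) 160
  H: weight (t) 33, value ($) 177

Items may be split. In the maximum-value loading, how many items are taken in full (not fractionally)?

5

Greedy by value/weight ratio, highest first.
Ratios (sorted): C 13.69, D 12.95, E 12.24, B 7.94, A 7.50, F 7.05, G 5.52, H 5.36
take C (13 @ 178); take D (20 @ 259); take E (21 @ 257); take B (35 @ 278); take A (12 @ 90); take 9/22 of F → 63.41. Capacity used 110/110.
5 item(s) taken whole; one partial (take 9/22 of F).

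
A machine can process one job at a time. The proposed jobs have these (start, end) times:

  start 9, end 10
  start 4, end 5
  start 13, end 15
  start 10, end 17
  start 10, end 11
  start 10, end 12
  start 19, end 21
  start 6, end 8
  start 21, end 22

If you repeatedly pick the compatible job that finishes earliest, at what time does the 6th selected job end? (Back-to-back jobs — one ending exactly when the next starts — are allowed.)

Greedy by earliest finish: after sorting by end time, pick each interval compatible with the last pick.
By end time: (4,5), (6,8), (9,10), (10,11), (10,12), (13,15), (10,17), (19,21), (21,22).
Pick (4,5); next start ≥ 5 → (6,8); next start ≥ 8 → (9,10); next start ≥ 10 → (10,11); next start ≥ 11 → (13,15); next start ≥ 15 → (19,21); next start ≥ 21 → (21,22).
Selected: (4,5) (6,8) (9,10) (10,11) (13,15) (19,21) (21,22)

21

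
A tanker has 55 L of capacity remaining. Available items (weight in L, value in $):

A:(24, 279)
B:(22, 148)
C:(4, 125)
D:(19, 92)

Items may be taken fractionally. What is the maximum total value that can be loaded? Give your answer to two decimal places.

Greedy by value/weight ratio, highest first.
Ratios (sorted): C 31.25, A 11.62, B 6.73, D 4.84
take C (4 @ 125); take A (24 @ 279); take B (22 @ 148); take 5/19 of D → 24.21. Capacity used 55/55.
Total value = 576.21

576.21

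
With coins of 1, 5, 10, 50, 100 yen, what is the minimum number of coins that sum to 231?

6

231 = 2×100 + 3×10 + 1×1
Total coins = 2 + 3 + 1 = 6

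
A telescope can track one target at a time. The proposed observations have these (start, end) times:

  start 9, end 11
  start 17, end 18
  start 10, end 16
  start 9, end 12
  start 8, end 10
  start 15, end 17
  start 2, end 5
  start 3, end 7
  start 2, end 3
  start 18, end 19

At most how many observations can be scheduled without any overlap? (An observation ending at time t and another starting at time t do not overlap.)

6

Order by finish time; keep every interval that doesn't clash with the previous kept one.
Sorted by end: (2,3)  (2,5)  (3,7)  (8,10)  (9,11)  (9,12)  (10,16)  (15,17)  (17,18)  (18,19)
take (2,3); take (3,7); take (8,10); skip (9,11); take (10,16); take (17,18); take (18,19).
Selected 6 observations.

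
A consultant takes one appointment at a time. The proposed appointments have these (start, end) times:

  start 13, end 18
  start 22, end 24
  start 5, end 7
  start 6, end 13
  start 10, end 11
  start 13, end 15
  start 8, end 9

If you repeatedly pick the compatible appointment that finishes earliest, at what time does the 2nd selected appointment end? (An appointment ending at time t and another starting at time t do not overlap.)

Order by finish time; keep every interval that doesn't clash with the previous kept one.
Sorted by end: (5,7)  (8,9)  (10,11)  (6,13)  (13,15)  (13,18)  (22,24)
take (5,7); take (8,9); take (10,11); take (13,15); take (22,24).
Selected: (5,7) (8,9) (10,11) (13,15) (22,24)

9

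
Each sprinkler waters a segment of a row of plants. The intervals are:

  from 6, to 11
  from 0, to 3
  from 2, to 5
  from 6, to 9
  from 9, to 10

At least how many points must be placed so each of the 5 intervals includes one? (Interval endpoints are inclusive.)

Process intervals by earliest right end; each time one isn't hit yet, stab at its right endpoint.
By right end: [0,3]  [2,5]  [6,9]  [9,10]  [6,11]
[0,3] uncovered → point at 3; [6,9] uncovered → point at 9.
Points: 3, 9 (2 total).

2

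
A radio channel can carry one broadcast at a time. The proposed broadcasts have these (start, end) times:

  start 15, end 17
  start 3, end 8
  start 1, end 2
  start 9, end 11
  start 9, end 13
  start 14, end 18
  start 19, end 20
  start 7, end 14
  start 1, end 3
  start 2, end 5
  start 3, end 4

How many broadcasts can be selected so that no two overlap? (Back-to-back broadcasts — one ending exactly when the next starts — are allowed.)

5

Sorted by end: (1,2)  (1,3)  (3,4)  (2,5)  (3,8)  (9,11)  (9,13)  (7,14)  (15,17)  (14,18)  (19,20)
take (1,2); take (3,4); skip (3,8); take (9,11); take (15,17); skip (14,18); take (19,20).
Selected 5 broadcasts.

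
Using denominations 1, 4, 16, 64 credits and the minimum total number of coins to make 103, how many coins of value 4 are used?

1

103 = 1×64 + 2×16 + 1×4 + 3×1
Count of 4: 1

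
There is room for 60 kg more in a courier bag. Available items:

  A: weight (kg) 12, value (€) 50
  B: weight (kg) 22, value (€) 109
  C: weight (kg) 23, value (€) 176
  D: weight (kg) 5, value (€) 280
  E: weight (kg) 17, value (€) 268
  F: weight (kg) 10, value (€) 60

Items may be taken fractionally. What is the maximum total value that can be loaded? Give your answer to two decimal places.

Greedy by value/weight ratio, highest first.
Order: D (280/5=56.00) > E (268/17=15.76) > C (176/23=7.65) > F (60/10=6.00) > B (109/22=4.95) > A (50/12=4.17)
Fill: take D (5 @ 280) → take E (17 @ 268) → take C (23 @ 176) → take F (10 @ 60) → take 5/22 of B → 24.77; 60/60 used.
Total value = 808.77

808.77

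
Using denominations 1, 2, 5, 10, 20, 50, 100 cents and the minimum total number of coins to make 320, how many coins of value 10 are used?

Greedy: take as many of the largest coin as possible, then repeat with the remainder.
320 = 3×100 + 1×20
Count of 10: 0

0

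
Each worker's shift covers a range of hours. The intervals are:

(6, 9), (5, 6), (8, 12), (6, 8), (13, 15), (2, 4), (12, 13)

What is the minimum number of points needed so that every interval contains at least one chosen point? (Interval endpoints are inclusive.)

Process intervals by earliest right end; each time one isn't hit yet, stab at its right endpoint.
By right end: [2,4]  [5,6]  [6,8]  [6,9]  [8,12]  [12,13]  [13,15]
[2,4] uncovered → point at 4; [5,6] uncovered → point at 6; [8,12] uncovered → point at 12; [13,15] uncovered → point at 15.
Points: 4, 6, 12, 15 (4 total).

4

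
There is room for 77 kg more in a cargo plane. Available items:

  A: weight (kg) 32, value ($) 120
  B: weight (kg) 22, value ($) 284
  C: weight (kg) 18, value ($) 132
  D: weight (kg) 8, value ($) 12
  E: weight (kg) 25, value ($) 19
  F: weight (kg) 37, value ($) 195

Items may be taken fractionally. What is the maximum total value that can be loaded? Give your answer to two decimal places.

611.00

Sort by value per unit weight and fill in that order.
Ratios (sorted): B 12.91, C 7.33, F 5.27, A 3.75, D 1.50, E 0.76
take B (22 @ 284); take C (18 @ 132); take F (37 @ 195). Capacity used 77/77.
Total value = 611.00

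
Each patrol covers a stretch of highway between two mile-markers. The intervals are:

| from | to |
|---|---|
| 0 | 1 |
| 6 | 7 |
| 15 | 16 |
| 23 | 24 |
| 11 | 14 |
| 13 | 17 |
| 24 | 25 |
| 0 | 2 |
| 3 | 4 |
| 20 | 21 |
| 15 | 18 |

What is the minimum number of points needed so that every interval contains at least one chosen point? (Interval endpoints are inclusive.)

Process intervals by earliest right end; each time one isn't hit yet, stab at its right endpoint.
By right end: [0,1]  [0,2]  [3,4]  [6,7]  [11,14]  [15,16]  [13,17]  [15,18]  [20,21]  [23,24]  [24,25]
[0,1] uncovered → point at 1; [3,4] uncovered → point at 4; [6,7] uncovered → point at 7; [11,14] uncovered → point at 14; [15,16] uncovered → point at 16; [20,21] uncovered → point at 21; [23,24] uncovered → point at 24.
Points: 1, 4, 7, 14, 16, 21, 24 (7 total).

7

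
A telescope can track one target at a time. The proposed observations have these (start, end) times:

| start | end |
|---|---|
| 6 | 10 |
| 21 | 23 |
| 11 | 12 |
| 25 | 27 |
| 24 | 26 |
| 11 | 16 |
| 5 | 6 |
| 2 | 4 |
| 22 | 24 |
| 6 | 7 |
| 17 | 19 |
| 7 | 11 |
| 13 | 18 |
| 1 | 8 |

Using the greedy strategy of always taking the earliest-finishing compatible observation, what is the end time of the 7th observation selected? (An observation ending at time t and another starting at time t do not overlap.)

23

Sorted by end: (2,4)  (5,6)  (6,7)  (1,8)  (6,10)  (7,11)  (11,12)  (11,16)  (13,18)  (17,19)  (21,23)  (22,24)  (24,26)  (25,27)
take (2,4); take (5,6); take (6,7); take (7,11); take (11,12); skip (11,16); take (13,18); take (21,23); take (24,26).
Selected: (2,4) (5,6) (6,7) (7,11) (11,12) (13,18) (21,23) (24,26)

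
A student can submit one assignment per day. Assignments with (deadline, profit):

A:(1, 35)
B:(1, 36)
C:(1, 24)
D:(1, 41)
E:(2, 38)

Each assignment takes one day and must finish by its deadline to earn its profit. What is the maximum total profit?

Take jobs in profit order; each goes to the latest open slot no later than its deadline.
By profit: D(d1,41), E(d2,38), B(d1,36), A(d1,35), C(d1,24)
D→slot 1; E→slot 2; B skipped; A skipped; C skipped.
Profit = 41 + 38 = 79

79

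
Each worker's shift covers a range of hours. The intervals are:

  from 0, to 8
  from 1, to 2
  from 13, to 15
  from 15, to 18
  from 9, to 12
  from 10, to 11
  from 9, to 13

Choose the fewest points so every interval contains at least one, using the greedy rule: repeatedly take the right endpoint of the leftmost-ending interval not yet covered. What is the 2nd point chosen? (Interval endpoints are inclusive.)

Sort by right endpoint; whenever an interval is uncovered, place a point at its right end.
By right end: [1,2]  [0,8]  [10,11]  [9,12]  [9,13]  [13,15]  [15,18]
[1,2] uncovered → point at 2; [10,11] uncovered → point at 11; [13,15] uncovered → point at 15.
Points: 2, 11, 15 (3 total).

11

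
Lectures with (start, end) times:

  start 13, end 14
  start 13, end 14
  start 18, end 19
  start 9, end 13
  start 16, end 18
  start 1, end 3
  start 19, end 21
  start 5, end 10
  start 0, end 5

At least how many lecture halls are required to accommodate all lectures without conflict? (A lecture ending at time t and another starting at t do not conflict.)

Count concurrent intervals with a sweep; the peak is the room count.
starts: [0, 1, 5, 9, 13, 13, 16, 18, 19]
ends:   [3, 5, 10, 13, 14, 14, 18, 19, 21]
s0→1 s1→2  — peak 2.

2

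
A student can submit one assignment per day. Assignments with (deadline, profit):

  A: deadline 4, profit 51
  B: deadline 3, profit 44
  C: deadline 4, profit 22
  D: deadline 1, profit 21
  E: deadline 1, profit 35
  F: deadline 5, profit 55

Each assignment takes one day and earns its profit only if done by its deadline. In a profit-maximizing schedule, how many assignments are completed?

Take jobs in profit order; each goes to the latest open slot no later than its deadline.
Profit order: F=55 A=51 B=44 E=35 C=22 D=21
Assign: F→slot 5, A→slot 4, B→slot 3, E→slot 1, C→slot 2, D skipped.
Slots: [1:E] [2:C] [3:B] [4:A] [5:F]
5 of 6 scheduled.

5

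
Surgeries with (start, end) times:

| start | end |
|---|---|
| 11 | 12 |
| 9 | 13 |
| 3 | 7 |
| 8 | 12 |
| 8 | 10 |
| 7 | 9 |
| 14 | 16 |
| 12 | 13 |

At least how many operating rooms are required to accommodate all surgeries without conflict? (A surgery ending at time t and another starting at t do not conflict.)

3

The answer is the maximum number of intervals overlapping at any instant.
Events (time:±→running): 3:+→1 7:-→0 7:+→1 8:+→2 8:+→3 … peak 3.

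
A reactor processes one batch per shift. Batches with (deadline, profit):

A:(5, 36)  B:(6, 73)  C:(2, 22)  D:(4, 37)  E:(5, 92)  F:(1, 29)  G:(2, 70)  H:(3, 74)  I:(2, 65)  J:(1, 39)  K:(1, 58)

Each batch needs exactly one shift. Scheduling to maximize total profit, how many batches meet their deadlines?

6

Sort by profit descending; place each in the latest free slot ≤ its deadline.
By profit: E(d5,92), H(d3,74), B(d6,73), G(d2,70), I(d2,65), K(d1,58), J(d1,39), D(d4,37), A(d5,36), F(d1,29), C(d2,22)
E→slot 5; H→slot 3; B→slot 6; G→slot 2; I→slot 1; K skipped; J skipped; D→slot 4; A skipped; F skipped; C skipped.
6 of 11 scheduled.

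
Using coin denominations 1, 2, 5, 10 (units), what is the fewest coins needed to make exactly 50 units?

5

Greedy: take as many of the largest coin as possible, then repeat with the remainder.
50 − 5×10→0
Total coins = 5 = 5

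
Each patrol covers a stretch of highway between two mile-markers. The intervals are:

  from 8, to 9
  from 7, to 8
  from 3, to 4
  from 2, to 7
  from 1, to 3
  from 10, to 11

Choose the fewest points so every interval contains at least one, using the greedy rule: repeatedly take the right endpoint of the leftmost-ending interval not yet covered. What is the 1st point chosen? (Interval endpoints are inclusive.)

3

Sort by right endpoint; whenever an interval is uncovered, place a point at its right end.
Sorted: [1,3] [3,4] [2,7] [7,8] [8,9] [10,11]
{[1,3],[3,4],[2,7]} hit by 3; {[7,8],[8,9]} hit by 8; {[10,11]} hit by 11.
Points: 3, 8, 11 (3 total).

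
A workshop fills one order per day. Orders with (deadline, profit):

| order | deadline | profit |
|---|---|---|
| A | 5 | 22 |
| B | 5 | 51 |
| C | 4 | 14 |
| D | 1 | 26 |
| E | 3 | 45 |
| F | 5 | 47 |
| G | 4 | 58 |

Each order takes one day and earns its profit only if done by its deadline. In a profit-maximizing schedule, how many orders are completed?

5

Sort by profit descending; place each in the latest free slot ≤ its deadline.
Profit order: G=58 B=51 F=47 E=45 D=26 A=22 C=14
Assign: G→slot 4, B→slot 5, F→slot 3, E→slot 2, D→slot 1, A skipped, C skipped.
Slots: [1:D] [2:E] [3:F] [4:G] [5:B]
5 of 7 scheduled.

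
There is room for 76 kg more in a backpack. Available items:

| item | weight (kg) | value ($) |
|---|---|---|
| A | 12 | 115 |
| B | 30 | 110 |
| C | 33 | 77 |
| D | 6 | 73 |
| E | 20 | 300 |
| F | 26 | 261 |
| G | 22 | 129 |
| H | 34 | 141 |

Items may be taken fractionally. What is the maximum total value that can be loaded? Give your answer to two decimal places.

Sort by value per unit weight and fill in that order.
Order: E (300/20=15.00) > D (73/6=12.17) > F (261/26=10.04) > A (115/12=9.58) > G (129/22=5.86) > H (141/34=4.15) > B (110/30=3.67) > C (77/33=2.33)
Fill: take E (20 @ 300) → take D (6 @ 73) → take F (26 @ 261) → take A (12 @ 115) → take 12/22 of G → 70.36; 76/76 used.
Total value = 819.36

819.36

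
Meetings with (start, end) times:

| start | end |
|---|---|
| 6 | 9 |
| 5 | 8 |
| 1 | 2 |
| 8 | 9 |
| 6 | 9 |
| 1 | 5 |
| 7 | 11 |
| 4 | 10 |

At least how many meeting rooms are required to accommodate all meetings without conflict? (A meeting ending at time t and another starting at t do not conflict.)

5

starts: [1, 1, 4, 5, 6, 6, 7, 8]
ends:   [2, 5, 8, 9, 9, 9, 10, 11]
s1→1 s1→2 e2→1 s4→2 e5→1 s5→2 s6→3 s6→4 s7→5  — peak 5.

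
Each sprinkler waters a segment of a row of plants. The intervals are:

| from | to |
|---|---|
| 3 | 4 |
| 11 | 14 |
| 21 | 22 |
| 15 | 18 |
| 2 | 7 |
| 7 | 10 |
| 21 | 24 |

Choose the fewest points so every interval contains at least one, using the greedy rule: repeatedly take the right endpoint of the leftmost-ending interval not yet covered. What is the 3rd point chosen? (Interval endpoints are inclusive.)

14

Sort by right endpoint; whenever an interval is uncovered, place a point at its right end.
Sorted: [3,4] [2,7] [7,10] [11,14] [15,18] [21,22] [21,24]
{[3,4],[2,7]} hit by 4; {[7,10]} hit by 10; {[11,14]} hit by 14; {[15,18]} hit by 18; {[21,22],[21,24]} hit by 22.
Points: 4, 10, 14, 18, 22 (5 total).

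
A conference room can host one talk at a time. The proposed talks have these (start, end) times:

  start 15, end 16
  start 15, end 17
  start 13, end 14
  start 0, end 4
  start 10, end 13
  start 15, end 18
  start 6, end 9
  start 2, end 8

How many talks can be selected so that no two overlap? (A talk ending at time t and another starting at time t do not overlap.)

5

Order by finish time; keep every interval that doesn't clash with the previous kept one.
Sorted by end: (0,4)  (2,8)  (6,9)  (10,13)  (13,14)  (15,16)  (15,17)  (15,18)
take (0,4); skip (2,8); take (6,9); take (10,13); take (13,14); take (15,16); skip (15,18).
Selected 5 talks.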